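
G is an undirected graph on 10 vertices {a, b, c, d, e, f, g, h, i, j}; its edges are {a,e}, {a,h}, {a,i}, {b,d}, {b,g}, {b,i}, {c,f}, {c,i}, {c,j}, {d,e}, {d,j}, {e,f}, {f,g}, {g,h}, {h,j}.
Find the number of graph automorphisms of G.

120

G is 3-regular on 10 vertices with no triangles and no 4-cycles (girth 5): this is the Petersen graph. Viewing the Petersen graph as the Kneser graph K(5,2) — vertices are 2-subsets of {1,…,5}, edges join disjoint pairs — its automorphisms are exactly the permutations of the 5-element set, so Aut ≅ S_5 of order 120.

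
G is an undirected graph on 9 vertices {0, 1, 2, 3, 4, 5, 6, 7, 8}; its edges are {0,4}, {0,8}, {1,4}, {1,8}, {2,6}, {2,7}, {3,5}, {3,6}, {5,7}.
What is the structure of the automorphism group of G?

G has two connected components, {2, 3, 5, 6, 7} and {0, 1, 4, 8}; each is 2-regular, so G = C_5 ⊔ C_4. The components are non-isomorphic (different sizes), so Aut(G) = Aut(C_5) × Aut(C_4) = D_5 × D_4 of order 10·8 = 80.

D_5 × D_4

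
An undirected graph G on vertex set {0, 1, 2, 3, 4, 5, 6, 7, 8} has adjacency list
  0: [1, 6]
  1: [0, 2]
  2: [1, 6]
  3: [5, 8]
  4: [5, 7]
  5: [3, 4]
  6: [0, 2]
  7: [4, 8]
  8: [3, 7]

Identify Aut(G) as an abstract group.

D_4 × D_5

G has two connected components, {3, 4, 5, 7, 8} and {0, 1, 2, 6}; each is 2-regular, so G = C_5 ⊔ C_4. The components are non-isomorphic (different sizes), so Aut(G) = Aut(C_4) × Aut(C_5) = D_4 × D_5 of order 8·10 = 80.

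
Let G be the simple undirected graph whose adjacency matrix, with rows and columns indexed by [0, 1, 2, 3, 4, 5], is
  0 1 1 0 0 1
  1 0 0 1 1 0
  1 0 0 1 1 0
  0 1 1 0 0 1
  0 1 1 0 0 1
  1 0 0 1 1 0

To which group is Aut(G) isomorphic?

G is 3-regular and bipartite with parts {1, 2, 5} and {0, 3, 4} (each part is independent and every cross-pair is an edge), so G = K_{3,3}. Aut(K_{3,3}) is the wreath product S_3 ≀ Z_2: permute within each part, then optionally swap the parts; |Aut| = 2·(3!)² = 72.

S_3 ≀ Z_2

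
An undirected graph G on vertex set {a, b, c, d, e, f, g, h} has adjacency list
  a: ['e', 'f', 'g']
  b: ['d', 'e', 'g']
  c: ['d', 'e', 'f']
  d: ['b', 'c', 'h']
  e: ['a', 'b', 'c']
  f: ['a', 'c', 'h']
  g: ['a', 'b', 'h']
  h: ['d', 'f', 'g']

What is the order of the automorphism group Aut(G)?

48

G is 3-regular and bipartite on 2^3 = 8 vertices with girth 4; it is the hypercube graph Q_3. Aut(Q_3) consists of the signed permutations of the 3 coordinate axes: 3! permutations times 2^3 sign flips, so |Aut| = 2^3·3! = 48.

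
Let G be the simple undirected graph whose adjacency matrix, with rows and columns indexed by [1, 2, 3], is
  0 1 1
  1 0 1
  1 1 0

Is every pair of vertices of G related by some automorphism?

Yes

All 3 vertices are pairwise adjacent: G = K_3. Any permutation of the 3 vertices preserves K_3, so Aut(K_3) = S_3 of order 3! = 6. Under this action every vertex can be carried to every other, so G is vertex-transitive.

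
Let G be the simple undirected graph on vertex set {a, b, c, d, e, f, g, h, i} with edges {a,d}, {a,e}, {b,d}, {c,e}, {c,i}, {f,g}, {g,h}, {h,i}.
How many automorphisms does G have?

2

The degree sequence is [2, 1, 2, 2, 2, 1, 2, 2, 2]; the two degree-1 vertices b and f are the ends of a path, so G = P_9. The only nontrivial automorphism of a path is the end-to-end reflection, so Aut(G) ≅ Z_2.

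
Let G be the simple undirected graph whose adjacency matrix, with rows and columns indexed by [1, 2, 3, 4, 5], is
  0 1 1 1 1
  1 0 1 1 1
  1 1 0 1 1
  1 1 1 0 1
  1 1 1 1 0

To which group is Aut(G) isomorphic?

Every vertex has degree 4, so G is the complete graph K_5. Every bijection on the vertex set is an automorphism of K_5; hence Aut(K_5) ≅ S_5, order 120.

the symmetric group on 5 letters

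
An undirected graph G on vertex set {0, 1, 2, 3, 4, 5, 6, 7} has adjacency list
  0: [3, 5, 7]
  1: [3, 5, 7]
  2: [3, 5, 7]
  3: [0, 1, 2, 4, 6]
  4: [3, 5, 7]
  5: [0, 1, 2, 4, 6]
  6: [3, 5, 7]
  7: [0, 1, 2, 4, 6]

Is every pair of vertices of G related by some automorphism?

Automorphisms preserve degree, but G has vertices of degree 3 and vertices of degree 5; no automorphism maps one to the other, so G is not vertex-transitive.

No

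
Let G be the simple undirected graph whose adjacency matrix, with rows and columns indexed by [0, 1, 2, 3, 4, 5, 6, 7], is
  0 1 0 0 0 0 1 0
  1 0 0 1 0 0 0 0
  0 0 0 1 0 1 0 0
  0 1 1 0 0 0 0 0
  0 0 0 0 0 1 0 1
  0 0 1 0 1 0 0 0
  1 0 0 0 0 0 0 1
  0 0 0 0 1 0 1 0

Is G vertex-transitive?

Yes

G is 2-regular and connected on 8 vertices, i.e. the cycle C_8. The automorphisms of the 8-cycle are exactly the symmetries of a regular 8-gon: the dihedral group D_8, |D_8| = 16. Under this action every vertex can be carried to every other, so G is vertex-transitive.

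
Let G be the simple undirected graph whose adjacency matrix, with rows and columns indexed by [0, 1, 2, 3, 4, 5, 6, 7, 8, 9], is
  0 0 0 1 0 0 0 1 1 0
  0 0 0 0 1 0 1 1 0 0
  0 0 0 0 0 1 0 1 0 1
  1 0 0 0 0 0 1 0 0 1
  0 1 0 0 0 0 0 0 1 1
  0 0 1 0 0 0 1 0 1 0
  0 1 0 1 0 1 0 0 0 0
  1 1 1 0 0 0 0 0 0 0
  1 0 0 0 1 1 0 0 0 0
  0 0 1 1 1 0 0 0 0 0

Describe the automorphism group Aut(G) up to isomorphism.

the symmetric group S_5

G is 3-regular on 10 vertices with no triangles and no 4-cycles (girth 5): this is the Petersen graph. It is a classical fact that the Petersen graph has automorphism group S_5 (order 120), arising from its description as the Kneser graph K(5,2).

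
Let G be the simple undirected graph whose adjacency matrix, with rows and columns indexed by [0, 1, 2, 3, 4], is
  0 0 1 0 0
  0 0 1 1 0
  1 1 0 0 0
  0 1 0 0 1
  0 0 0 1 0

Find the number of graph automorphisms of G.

The degree sequence is [1, 2, 2, 2, 1]; the two degree-1 vertices 0 and 4 are the ends of a path, so G = P_5. The only nontrivial automorphism of a path is the end-to-end reflection, so Aut(G) ≅ Z_2.

2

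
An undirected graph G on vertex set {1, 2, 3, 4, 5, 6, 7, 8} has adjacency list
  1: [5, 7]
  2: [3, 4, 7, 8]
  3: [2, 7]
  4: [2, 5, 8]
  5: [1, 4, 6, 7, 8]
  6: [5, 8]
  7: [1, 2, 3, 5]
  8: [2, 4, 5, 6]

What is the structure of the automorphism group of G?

The degree sequence is [2, 4, 2, 3, 5, 2, 4, 4]. Checking the degree-preserving permutations of the vertex set shows that none except the identity preserves every edge, so Aut(G) is trivial.

{e}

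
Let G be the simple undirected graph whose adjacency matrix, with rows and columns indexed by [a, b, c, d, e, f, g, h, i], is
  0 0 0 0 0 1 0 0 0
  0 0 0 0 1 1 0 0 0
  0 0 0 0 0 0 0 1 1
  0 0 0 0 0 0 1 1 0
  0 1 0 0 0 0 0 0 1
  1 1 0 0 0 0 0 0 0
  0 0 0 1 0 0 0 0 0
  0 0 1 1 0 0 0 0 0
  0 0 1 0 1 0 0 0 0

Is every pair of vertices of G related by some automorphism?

No

Automorphisms preserve degree, but G has vertices of degree 1 and vertices of degree 2; no automorphism maps one to the other, so G is not vertex-transitive.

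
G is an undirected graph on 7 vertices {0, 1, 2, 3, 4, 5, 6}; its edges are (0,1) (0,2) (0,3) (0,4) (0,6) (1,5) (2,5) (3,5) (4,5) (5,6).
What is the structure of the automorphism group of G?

The vertices split by degree into {0, 5} (degree 5) and {1, 2, 3, 4, 6} (degree 2); every edge runs between the two parts, so G is the complete bipartite graph K_{2,5}. Automorphisms preserve the bipartition setwise (since the parts differ in size) and act as S_2 × S_5 within it; |Aut| = 240.

S_2 × S_5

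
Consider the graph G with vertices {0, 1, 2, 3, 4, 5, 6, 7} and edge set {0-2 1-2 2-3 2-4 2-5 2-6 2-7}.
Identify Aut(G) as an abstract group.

Vertex 2 has degree 7 and every other vertex has degree 1, so G is the star K_{1,7} with centre 2. Any automorphism fixes the centre and permutes the 7 leaves freely, so Aut(G) ≅ S_7 of order 7! = 5040.

S_7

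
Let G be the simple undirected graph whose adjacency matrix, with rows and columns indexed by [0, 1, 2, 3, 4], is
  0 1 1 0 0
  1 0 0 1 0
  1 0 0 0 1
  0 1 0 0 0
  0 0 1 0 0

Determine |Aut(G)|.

The degree sequence is [2, 2, 2, 1, 1]; the two degree-1 vertices 3 and 4 are the ends of a path, so G = P_5. A path has exactly one nontrivial symmetry — reversal — giving Aut(G) of order 2.

2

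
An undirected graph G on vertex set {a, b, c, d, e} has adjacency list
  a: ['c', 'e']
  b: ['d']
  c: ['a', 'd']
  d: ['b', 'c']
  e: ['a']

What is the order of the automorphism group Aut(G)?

2

The degree sequence is [2, 1, 2, 2, 1]; the two degree-1 vertices b and e are the ends of a path, so G = P_5. A path has exactly one nontrivial symmetry — reversal — giving Aut(G) of order 2.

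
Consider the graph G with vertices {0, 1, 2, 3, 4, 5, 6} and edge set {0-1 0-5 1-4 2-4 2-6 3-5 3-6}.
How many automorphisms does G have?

14

Every vertex has degree 2 and the graph is connected, so G is the 7-cycle C_7. The automorphisms of the 7-cycle are exactly the symmetries of a regular 7-gon: the dihedral group D_7, |D_7| = 14.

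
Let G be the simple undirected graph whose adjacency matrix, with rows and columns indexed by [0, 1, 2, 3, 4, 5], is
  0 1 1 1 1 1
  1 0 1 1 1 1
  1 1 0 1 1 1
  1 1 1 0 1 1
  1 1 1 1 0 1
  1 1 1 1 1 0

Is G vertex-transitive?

All 6 vertices are pairwise adjacent: G = K_6. Every bijection on the vertex set is an automorphism of K_6; hence Aut(K_6) ≅ S_6, order 720. Under this action every vertex can be carried to every other, so G is vertex-transitive.

Yes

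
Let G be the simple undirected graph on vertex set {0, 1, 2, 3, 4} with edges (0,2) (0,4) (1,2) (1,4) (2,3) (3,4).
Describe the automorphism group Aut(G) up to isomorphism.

The vertices split by degree into {2, 4} (degree 3) and {0, 1, 3} (degree 2); every edge runs between the two parts, so G is the complete bipartite graph K_{2,3}. The parts have unequal sizes, so no automorphism swaps them; each part is permuted independently, giving S_3 × S_2 of order 3!·2! = 12.

S_3 × S_2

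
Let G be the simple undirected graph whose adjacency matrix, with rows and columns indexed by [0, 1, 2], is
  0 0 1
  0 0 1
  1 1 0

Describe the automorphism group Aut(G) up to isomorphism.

The degree sequence is [1, 1, 2]; the two degree-1 vertices 0 and 1 are the ends of a path, so G = P_3. A path has exactly one nontrivial symmetry — reversal — giving Aut(G) of order 2.

Z_2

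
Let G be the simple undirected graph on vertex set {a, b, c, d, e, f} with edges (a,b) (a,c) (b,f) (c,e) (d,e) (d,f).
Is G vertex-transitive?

Every vertex has degree 2 and the graph is connected, so G is the 6-cycle C_6. C_6 has 6 rotations and 6 reflections, so Aut(C_6) ≅ D_6 of order 12. Under this action every vertex can be carried to every other, so G is vertex-transitive.

Yes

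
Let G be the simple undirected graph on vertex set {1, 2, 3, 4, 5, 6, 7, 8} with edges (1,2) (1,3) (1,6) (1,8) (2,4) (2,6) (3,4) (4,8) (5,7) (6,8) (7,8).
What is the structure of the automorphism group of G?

the trivial group

The degree sequence is [4, 3, 2, 3, 1, 3, 2, 4]. Checking the degree-preserving permutations of the vertex set shows that none except the identity preserves every edge, so Aut(G) is trivial.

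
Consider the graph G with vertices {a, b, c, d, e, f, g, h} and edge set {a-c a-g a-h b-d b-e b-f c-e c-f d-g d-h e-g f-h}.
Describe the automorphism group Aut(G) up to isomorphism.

Z_2^3 ⋊ S_3

G is 3-regular and bipartite on 2^3 = 8 vertices with girth 4; it is the hypercube graph Q_3. The symmetry group of the 3-cube is the hyperoctahedral group B_3 = Z_2 ≀ S_3, of order 2^3·3! = 48.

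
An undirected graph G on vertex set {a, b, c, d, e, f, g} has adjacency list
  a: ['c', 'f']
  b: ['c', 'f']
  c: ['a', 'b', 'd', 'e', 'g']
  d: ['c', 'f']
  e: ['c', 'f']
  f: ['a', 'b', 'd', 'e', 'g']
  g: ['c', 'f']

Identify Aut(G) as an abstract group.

The vertices split by degree into {c, f} (degree 5) and {a, b, d, e, g} (degree 2); every edge runs between the two parts, so G is the complete bipartite graph K_{2,5}. The parts have unequal sizes, so no automorphism swaps them; each part is permuted independently, giving S_2 × S_5 of order 2!·5! = 240.

S_2 × S_5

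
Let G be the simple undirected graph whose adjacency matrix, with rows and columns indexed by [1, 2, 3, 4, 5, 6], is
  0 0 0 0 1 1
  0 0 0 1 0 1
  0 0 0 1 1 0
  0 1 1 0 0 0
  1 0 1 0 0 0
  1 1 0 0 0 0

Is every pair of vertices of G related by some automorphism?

G is 2-regular and connected on 6 vertices, i.e. the cycle C_6. C_6 has 6 rotations and 6 reflections, so Aut(C_6) ≅ D_6 of order 12. Under this action every vertex can be carried to every other, so G is vertex-transitive.

Yes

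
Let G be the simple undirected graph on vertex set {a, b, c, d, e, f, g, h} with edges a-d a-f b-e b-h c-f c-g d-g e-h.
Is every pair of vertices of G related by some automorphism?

G has two connected components, {a, c, d, f, g} and {b, e, h}; each is 2-regular, so G = C_5 ⊔ C_3. The orbit of a under Aut(G) is {a, c, d, f, g}, which does not contain b, so G is not vertex-transitive.

No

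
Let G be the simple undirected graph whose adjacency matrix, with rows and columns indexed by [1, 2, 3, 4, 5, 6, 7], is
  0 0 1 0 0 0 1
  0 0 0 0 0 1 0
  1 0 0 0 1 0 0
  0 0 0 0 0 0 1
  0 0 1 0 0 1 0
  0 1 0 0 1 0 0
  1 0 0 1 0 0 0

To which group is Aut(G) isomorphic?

C_2

The degree sequence is [2, 1, 2, 1, 2, 2, 2]; the two degree-1 vertices 2 and 4 are the ends of a path, so G = P_7. The only nontrivial automorphism of a path is the end-to-end reflection, so Aut(G) ≅ Z_2.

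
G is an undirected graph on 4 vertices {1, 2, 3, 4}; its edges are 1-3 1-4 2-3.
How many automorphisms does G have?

2

The degree sequence is [2, 1, 2, 1]; the two degree-1 vertices 2 and 4 are the ends of a path, so G = P_4. A path has exactly one nontrivial symmetry — reversal — giving Aut(G) of order 2.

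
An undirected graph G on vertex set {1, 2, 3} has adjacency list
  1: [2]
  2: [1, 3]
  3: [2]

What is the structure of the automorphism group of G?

the cyclic group of order 2

The degree sequence is [1, 2, 1]; the two degree-1 vertices 1 and 3 are the ends of a path, so G = P_3. A path has exactly one nontrivial symmetry — reversal — giving Aut(G) of order 2.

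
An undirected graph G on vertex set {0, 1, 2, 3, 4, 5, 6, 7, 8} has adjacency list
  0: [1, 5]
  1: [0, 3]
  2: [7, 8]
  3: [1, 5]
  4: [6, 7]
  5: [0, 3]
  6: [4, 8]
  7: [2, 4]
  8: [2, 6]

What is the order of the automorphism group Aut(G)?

G has two connected components, {2, 4, 6, 7, 8} and {0, 1, 3, 5}; each is 2-regular, so G = C_5 ⊔ C_4. No automorphism exchanges components of different sizes, hence Aut(G) is the direct product D_4 × D_5, order 80.

80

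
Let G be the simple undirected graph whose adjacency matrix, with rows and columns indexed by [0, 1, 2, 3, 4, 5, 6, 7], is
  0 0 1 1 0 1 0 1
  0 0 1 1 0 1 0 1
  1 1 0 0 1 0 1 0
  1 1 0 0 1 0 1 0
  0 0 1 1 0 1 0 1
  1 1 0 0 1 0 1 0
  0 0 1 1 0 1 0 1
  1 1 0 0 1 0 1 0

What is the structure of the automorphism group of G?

G is 4-regular and bipartite with parts {0, 1, 4, 6} and {2, 3, 5, 7} (each part is independent and every cross-pair is an edge), so G = K_{4,4}. Aut(K_{4,4}) is the wreath product S_4 ≀ Z_2: permute within each part, then optionally swap the parts; |Aut| = 2·(4!)² = 1152.

(S_4 × S_4) ⋊ Z_2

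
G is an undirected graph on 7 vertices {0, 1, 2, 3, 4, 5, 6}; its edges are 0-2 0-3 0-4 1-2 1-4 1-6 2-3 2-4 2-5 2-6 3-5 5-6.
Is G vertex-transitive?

Vertex 2 is the only vertex of degree 6, so every automorphism fixes it; G is not vertex-transitive.

No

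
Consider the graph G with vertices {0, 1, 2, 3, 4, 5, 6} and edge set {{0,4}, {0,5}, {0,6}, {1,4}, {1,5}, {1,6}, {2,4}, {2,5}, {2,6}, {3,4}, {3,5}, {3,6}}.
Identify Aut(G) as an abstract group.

S_3 × S_4

The vertices split by degree into {4, 5, 6} (degree 4) and {0, 1, 2, 3} (degree 3); every edge runs between the two parts, so G is the complete bipartite graph K_{3,4}. The parts have unequal sizes, so no automorphism swaps them; each part is permuted independently, giving S_3 × S_4 of order 3!·4! = 144.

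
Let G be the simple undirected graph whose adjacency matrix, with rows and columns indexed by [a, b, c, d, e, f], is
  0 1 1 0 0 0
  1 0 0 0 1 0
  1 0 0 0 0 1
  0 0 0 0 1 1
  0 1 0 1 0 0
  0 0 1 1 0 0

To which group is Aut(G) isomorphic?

the dihedral group of order 12

Every vertex has degree 2 and the graph is connected, so G is the 6-cycle C_6. The automorphisms of the 6-cycle are exactly the symmetries of a regular 6-gon: the dihedral group D_6, |D_6| = 12.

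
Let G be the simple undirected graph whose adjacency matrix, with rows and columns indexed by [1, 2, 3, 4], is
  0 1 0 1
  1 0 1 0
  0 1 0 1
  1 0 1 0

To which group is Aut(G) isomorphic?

D_4

G is 2-regular and connected on 4 vertices, i.e. the cycle C_4. C_4 has 4 rotations and 4 reflections, so Aut(C_4) ≅ D_4 of order 8.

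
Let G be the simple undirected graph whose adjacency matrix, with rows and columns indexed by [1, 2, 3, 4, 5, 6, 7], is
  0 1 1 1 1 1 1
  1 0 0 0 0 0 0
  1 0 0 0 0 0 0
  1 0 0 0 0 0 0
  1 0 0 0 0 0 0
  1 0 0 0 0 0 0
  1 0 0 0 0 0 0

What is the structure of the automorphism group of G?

Vertex 1 has degree 6 and every other vertex has degree 1, so G is the star K_{1,6} with centre 1. The 6 leaves are pairwise interchangeable while the centre is fixed, giving Aut(G) = S_6.

the symmetric group on 6 letters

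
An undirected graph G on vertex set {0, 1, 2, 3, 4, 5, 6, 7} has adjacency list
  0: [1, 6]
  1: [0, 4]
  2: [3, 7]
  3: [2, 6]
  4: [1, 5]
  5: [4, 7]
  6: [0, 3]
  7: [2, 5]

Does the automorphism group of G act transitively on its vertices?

Yes

Every vertex has degree 2 and the graph is connected, so G is the 8-cycle C_8. The automorphisms of the 8-cycle are exactly the symmetries of a regular 8-gon: the dihedral group D_8, |D_8| = 16. Under this action every vertex can be carried to every other, so G is vertex-transitive.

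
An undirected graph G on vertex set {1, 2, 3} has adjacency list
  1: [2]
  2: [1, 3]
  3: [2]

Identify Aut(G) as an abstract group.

The degree sequence is [1, 2, 1]; the two degree-1 vertices 1 and 3 are the ends of a path, so G = P_3. A path has exactly one nontrivial symmetry — reversal — giving Aut(G) of order 2.

C_2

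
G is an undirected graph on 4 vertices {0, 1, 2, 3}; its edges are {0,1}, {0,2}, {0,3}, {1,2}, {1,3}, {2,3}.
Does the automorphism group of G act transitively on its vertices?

Yes

All 4 vertices are pairwise adjacent: G = K_4. Any permutation of the 4 vertices preserves K_4, so Aut(K_4) = S_4 of order 4! = 24. This group acts transitively on the 4 vertices.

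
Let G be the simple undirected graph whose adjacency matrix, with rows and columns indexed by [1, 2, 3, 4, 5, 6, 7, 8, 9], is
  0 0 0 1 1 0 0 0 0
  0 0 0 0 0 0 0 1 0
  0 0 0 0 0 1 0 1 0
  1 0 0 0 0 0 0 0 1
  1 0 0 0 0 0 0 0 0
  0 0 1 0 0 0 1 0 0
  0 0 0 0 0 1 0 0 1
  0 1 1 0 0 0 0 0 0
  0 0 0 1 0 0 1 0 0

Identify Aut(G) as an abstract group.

Z_2

The degree sequence is [2, 1, 2, 2, 1, 2, 2, 2, 2]; the two degree-1 vertices 2 and 5 are the ends of a path, so G = P_9. A path has exactly one nontrivial symmetry — reversal — giving Aut(G) of order 2.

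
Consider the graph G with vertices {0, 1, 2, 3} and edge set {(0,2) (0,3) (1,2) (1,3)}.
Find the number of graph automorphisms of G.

8

Every vertex has degree 2 and the graph is connected, so G is the 4-cycle C_4. C_4 has 4 rotations and 4 reflections, so Aut(C_4) ≅ D_4 of order 8.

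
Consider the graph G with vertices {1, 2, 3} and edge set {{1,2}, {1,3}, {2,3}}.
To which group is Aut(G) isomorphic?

All 3 vertices are pairwise adjacent: G = K_3. Every bijection on the vertex set is an automorphism of K_3; hence Aut(K_3) ≅ S_3, order 6.

the symmetric group on 3 letters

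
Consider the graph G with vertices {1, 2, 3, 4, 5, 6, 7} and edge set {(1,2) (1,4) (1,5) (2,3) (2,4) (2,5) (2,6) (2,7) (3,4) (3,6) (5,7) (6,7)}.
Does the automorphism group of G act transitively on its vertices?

Vertex 2 is the only vertex of degree 6, so every automorphism fixes it; G is not vertex-transitive.

No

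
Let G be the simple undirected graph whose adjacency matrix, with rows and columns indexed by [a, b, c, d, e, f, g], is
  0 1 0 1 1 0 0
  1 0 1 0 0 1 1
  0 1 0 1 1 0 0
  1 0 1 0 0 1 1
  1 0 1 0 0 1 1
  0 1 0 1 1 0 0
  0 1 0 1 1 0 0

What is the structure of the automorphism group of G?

S_3 × S_4

The vertices split by degree into {b, d, e} (degree 4) and {a, c, f, g} (degree 3); every edge runs between the two parts, so G is the complete bipartite graph K_{3,4}. The parts have unequal sizes, so no automorphism swaps them; each part is permuted independently, giving S_3 × S_4 of order 3!·4! = 144.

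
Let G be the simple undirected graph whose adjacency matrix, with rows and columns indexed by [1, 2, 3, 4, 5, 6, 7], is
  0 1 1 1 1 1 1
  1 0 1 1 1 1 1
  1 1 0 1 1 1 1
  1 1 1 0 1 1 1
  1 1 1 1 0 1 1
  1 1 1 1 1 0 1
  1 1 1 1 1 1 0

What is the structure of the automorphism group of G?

Every vertex has degree 6, so G is the complete graph K_7. Any permutation of the 7 vertices preserves K_7, so Aut(K_7) = S_7 of order 7! = 5040.

the symmetric group on 7 letters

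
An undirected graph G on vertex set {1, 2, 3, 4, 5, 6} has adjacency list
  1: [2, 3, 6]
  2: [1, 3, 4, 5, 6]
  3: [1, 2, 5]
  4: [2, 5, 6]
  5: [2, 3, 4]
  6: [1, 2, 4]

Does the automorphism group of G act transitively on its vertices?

No

Vertex 2 is the only vertex of degree 5, so every automorphism fixes it; G is not vertex-transitive.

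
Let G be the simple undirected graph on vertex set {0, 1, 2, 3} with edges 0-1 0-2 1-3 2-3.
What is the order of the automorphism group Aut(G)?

G is 2-regular and bipartite on 2^2 = 4 vertices with girth 4; it is the hypercube graph Q_2. Aut(Q_2) consists of the signed permutations of the 2 coordinate axes: 2! permutations times 2^2 sign flips, so |Aut| = 2^2·2! = 8.

8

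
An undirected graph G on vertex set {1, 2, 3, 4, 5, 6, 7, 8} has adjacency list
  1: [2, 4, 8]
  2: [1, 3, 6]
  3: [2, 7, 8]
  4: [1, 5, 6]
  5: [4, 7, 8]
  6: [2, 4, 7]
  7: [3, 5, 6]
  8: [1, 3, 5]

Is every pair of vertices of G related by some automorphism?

Yes

G is 3-regular and bipartite on 2^3 = 8 vertices with girth 4; it is the hypercube graph Q_3. The symmetry group of the 3-cube is the hyperoctahedral group B_3 = Z_2 ≀ S_3, of order 2^3·3! = 48. This group acts transitively on the 8 vertices.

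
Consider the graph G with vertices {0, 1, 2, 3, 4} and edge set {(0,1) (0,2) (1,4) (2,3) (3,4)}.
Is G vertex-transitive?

Yes

G is 2-regular and connected on 5 vertices, i.e. the cycle C_5. The automorphisms of the 5-cycle are exactly the symmetries of a regular 5-gon: the dihedral group D_5, |D_5| = 10. This group acts transitively on the 5 vertices.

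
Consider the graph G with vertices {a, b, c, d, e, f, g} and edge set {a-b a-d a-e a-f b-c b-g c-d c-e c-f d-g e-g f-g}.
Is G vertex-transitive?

No

Automorphisms preserve degree, but G has vertices of degree 3 and vertices of degree 4; no automorphism maps one to the other, so G is not vertex-transitive.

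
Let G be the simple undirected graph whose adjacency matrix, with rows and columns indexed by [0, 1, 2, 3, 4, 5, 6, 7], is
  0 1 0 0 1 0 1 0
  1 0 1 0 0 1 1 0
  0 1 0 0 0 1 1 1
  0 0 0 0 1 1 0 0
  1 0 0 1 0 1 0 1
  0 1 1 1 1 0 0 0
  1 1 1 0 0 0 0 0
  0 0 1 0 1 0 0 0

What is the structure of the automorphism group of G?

1

The degree sequence is [3, 4, 4, 2, 4, 4, 3, 2]. Checking the degree-preserving permutations of the vertex set shows that none except the identity preserves every edge, so Aut(G) is trivial.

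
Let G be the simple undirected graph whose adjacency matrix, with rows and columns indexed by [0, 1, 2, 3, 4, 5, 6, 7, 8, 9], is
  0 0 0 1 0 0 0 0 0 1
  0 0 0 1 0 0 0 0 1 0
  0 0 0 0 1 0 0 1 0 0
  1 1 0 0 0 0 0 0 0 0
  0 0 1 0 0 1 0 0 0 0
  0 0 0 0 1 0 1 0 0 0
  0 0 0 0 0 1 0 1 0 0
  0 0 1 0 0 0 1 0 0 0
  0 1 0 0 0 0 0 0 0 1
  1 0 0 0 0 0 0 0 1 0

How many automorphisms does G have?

200

G has two connected components, {2, 4, 5, 6, 7} and {0, 1, 3, 8, 9}; each is 2-regular, so G = C_5 ⊔ C_5. With two isomorphic components, Aut(G) = Aut(C_5) ≀ S_2 = (D_5 × D_5) ⋊ Z_2: permute each cycle by D_5, then optionally swap the two cycles. Order 2·(2·5)² = 200.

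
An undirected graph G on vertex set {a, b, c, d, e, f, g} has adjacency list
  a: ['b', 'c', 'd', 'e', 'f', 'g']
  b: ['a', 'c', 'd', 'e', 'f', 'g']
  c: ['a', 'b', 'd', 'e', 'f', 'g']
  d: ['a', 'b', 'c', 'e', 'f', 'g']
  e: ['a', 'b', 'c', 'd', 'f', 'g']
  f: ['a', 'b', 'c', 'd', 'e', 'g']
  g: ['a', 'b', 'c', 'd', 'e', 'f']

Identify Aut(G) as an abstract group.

Every vertex has degree 6, so G is the complete graph K_7. Every bijection on the vertex set is an automorphism of K_7; hence Aut(K_7) ≅ S_7, order 5040.

the symmetric group on 7 letters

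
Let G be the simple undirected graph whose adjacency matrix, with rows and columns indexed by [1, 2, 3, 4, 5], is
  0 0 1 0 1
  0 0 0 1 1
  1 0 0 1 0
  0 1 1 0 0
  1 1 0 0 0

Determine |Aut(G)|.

10

G is 2-regular and connected on 5 vertices, i.e. the cycle C_5. The automorphisms of the 5-cycle are exactly the symmetries of a regular 5-gon: the dihedral group D_5, |D_5| = 10.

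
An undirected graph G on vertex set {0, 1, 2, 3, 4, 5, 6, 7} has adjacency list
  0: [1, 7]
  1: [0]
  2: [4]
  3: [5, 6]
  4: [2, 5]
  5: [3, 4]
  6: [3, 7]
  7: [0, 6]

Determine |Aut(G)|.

The degree sequence is [2, 1, 1, 2, 2, 2, 2, 2]; the two degree-1 vertices 1 and 2 are the ends of a path, so G = P_8. The only nontrivial automorphism of a path is the end-to-end reflection, so Aut(G) ≅ Z_2.

2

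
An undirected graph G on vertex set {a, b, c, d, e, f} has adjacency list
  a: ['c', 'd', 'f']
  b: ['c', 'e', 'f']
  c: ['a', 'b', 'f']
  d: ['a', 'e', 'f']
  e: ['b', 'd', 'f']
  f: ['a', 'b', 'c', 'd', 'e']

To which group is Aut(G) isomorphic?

Vertex f is the unique vertex of degree 5; the remaining 5 vertices each have degree 3 and induce a cycle, so G is the wheel on 6 vertices with hub f. Every automorphism fixes the hub and acts on the rim 5-cycle, so Aut(G) ≅ Aut(C_5) = D_5 of order 10.

the dihedral group of order 10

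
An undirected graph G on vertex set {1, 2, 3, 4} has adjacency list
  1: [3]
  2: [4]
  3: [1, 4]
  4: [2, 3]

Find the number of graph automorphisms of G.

2

The degree sequence is [1, 1, 2, 2]; the two degree-1 vertices 1 and 2 are the ends of a path, so G = P_4. A path has exactly one nontrivial symmetry — reversal — giving Aut(G) of order 2.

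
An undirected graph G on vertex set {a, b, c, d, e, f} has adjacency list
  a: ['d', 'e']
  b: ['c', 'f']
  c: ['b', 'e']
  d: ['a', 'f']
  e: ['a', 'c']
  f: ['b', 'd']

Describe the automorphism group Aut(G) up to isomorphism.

D_6

G is 2-regular and connected on 6 vertices, i.e. the cycle C_6. The automorphisms of the 6-cycle are exactly the symmetries of a regular 6-gon: the dihedral group D_6, |D_6| = 12.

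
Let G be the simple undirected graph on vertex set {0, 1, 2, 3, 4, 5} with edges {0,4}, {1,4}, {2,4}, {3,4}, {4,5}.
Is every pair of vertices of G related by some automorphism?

No

Vertex 4 is the only vertex of degree 5, so every automorphism fixes it; G is not vertex-transitive.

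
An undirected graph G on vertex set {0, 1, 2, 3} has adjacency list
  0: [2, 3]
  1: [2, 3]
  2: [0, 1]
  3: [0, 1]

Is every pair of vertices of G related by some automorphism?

Yes

G is 2-regular and bipartite on 2^2 = 4 vertices with girth 4; it is the hypercube graph Q_2. Aut(Q_2) consists of the signed permutations of the 2 coordinate axes: 2! permutations times 2^2 sign flips, so |Aut| = 2^2·2! = 8. This group acts transitively on the 4 vertices.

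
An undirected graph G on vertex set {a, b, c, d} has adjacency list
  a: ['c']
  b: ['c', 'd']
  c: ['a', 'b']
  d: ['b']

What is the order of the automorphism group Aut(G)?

The degree sequence is [1, 2, 2, 1]; the two degree-1 vertices a and d are the ends of a path, so G = P_4. A path has exactly one nontrivial symmetry — reversal — giving Aut(G) of order 2.

2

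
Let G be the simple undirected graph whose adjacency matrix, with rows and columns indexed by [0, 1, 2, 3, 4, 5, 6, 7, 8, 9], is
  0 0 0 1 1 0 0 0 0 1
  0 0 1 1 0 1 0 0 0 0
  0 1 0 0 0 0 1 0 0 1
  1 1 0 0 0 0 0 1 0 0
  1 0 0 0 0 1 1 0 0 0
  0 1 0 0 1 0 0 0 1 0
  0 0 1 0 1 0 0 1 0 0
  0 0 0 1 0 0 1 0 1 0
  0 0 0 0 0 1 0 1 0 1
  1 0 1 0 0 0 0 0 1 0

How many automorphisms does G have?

120

G is 3-regular on 10 vertices with no triangles and no 4-cycles (girth 5): this is the Petersen graph. It is a classical fact that the Petersen graph has automorphism group S_5 (order 120), arising from its description as the Kneser graph K(5,2).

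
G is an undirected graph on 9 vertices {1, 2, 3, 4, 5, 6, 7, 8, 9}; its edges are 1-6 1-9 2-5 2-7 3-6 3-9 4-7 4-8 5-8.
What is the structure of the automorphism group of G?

G has two connected components, {2, 4, 5, 7, 8} and {1, 3, 6, 9}; each is 2-regular, so G = C_5 ⊔ C_4. No automorphism exchanges components of different sizes, hence Aut(G) is the direct product D_4 × D_5, order 80.

D_4 × D_5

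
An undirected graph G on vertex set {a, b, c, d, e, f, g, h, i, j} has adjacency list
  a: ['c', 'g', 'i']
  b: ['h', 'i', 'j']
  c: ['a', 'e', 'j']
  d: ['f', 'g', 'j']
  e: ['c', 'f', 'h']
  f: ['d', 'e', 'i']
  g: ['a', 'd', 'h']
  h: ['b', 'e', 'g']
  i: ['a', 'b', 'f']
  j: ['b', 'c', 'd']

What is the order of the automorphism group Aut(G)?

120

G is 3-regular on 10 vertices with no triangles and no 4-cycles (girth 5): this is the Petersen graph. Viewing the Petersen graph as the Kneser graph K(5,2) — vertices are 2-subsets of {1,…,5}, edges join disjoint pairs — its automorphisms are exactly the permutations of the 5-element set, so Aut ≅ S_5 of order 120.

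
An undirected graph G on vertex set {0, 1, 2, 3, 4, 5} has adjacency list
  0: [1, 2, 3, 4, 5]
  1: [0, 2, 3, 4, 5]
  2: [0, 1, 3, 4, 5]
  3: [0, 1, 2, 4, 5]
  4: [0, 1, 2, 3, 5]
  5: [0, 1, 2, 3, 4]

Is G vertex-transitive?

Yes

Every vertex has degree 5, so G is the complete graph K_6. Every bijection on the vertex set is an automorphism of K_6; hence Aut(K_6) ≅ S_6, order 720. Under this action every vertex can be carried to every other, so G is vertex-transitive.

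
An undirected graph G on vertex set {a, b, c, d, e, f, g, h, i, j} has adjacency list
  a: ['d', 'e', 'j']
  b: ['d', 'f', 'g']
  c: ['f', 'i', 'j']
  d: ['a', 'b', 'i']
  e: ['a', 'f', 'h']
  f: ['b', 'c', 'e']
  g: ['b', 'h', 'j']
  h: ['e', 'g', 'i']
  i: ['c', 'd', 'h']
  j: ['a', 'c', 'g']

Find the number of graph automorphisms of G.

120

G is 3-regular on 10 vertices with no triangles and no 4-cycles (girth 5): this is the Petersen graph. It is a classical fact that the Petersen graph has automorphism group S_5 (order 120), arising from its description as the Kneser graph K(5,2).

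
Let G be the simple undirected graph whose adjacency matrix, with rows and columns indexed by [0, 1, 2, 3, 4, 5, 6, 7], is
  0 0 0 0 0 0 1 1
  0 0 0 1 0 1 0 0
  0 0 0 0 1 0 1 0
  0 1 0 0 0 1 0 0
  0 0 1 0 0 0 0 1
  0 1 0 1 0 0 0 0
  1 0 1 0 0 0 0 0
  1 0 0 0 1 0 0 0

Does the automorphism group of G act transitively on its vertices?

No

G has two connected components, {0, 2, 4, 6, 7} and {1, 3, 5}; each is 2-regular, so G = C_5 ⊔ C_3. The orbit of 0 under Aut(G) is {0, 2, 4, 6, 7}, which does not contain 1, so G is not vertex-transitive.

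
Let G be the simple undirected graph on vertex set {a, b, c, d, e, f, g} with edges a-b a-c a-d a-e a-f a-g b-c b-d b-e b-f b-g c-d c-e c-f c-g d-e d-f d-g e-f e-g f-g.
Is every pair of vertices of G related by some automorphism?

Every vertex has degree 6, so G is the complete graph K_7. Every bijection on the vertex set is an automorphism of K_7; hence Aut(K_7) ≅ S_7, order 5040. Under this action every vertex can be carried to every other, so G is vertex-transitive.

Yes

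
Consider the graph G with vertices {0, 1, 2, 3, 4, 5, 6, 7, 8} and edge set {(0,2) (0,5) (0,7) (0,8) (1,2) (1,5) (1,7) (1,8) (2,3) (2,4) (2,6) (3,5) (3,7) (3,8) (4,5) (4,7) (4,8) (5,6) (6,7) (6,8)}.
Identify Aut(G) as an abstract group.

The vertices split by degree into {2, 5, 7, 8} (degree 5) and {0, 1, 3, 4, 6} (degree 4); every edge runs between the two parts, so G is the complete bipartite graph K_{4,5}. The parts have unequal sizes, so no automorphism swaps them; each part is permuted independently, giving S_4 × S_5 of order 4!·5! = 2880.

S_4 × S_5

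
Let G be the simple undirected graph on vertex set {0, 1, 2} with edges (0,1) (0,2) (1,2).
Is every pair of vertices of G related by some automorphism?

Yes

All 3 vertices are pairwise adjacent: G = K_3. Any permutation of the 3 vertices preserves K_3, so Aut(K_3) = S_3 of order 3! = 6. This group acts transitively on the 3 vertices.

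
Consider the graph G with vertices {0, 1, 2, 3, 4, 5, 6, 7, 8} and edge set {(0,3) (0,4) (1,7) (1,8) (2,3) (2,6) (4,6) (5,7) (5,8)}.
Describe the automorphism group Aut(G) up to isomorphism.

D_4 × D_5

G has two connected components, {0, 2, 3, 4, 6} and {1, 5, 7, 8}; each is 2-regular, so G = C_5 ⊔ C_4. No automorphism exchanges components of different sizes, hence Aut(G) is the direct product D_4 × D_5, order 80.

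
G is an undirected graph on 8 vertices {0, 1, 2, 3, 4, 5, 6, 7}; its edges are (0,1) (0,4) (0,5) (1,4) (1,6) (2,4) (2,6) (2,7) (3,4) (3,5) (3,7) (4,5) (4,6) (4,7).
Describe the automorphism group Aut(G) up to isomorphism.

the dihedral group of order 14

Vertex 4 is the unique vertex of degree 7; the remaining 7 vertices each have degree 3 and induce a cycle, so G is the wheel on 8 vertices with hub 4. With the hub fixed, the remaining symmetry is that of the rim cycle C_7, giving the dihedral group D_7.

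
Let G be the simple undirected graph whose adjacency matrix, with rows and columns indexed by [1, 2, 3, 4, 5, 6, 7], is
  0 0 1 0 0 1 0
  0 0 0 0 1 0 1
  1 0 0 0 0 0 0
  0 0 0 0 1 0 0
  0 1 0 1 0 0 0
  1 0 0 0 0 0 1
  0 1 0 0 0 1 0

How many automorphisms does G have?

The degree sequence is [2, 2, 1, 1, 2, 2, 2]; the two degree-1 vertices 3 and 4 are the ends of a path, so G = P_7. The only nontrivial automorphism of a path is the end-to-end reflection, so Aut(G) ≅ Z_2.

2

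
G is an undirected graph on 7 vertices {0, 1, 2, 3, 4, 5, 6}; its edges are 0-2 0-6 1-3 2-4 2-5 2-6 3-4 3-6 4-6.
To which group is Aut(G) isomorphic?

{e}

Degrees alone do not determine every vertex (e.g. 1 and 5 both have degree 1), but their neighbour-degree multisets differ: N(1) has degrees [3] while N(5) has degrees [4]. Repeating this refinement separates all vertices, so the only automorphism is the identity.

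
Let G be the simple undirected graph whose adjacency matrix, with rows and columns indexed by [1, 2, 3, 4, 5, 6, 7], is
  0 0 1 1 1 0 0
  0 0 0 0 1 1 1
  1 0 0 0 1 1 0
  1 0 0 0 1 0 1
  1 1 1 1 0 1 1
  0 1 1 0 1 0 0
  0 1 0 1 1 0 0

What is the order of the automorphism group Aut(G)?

12

Vertex 5 is the unique vertex of degree 6; the remaining 6 vertices each have degree 3 and induce a cycle, so G is the wheel on 7 vertices with hub 5. Every automorphism fixes the hub and acts on the rim 6-cycle, so Aut(G) ≅ Aut(C_6) = D_6 of order 12.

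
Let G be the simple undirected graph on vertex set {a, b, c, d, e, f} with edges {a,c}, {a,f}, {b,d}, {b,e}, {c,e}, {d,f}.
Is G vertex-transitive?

G is 2-regular and connected on 6 vertices, i.e. the cycle C_6. The automorphisms of the 6-cycle are exactly the symmetries of a regular 6-gon: the dihedral group D_6, |D_6| = 12. This group acts transitively on the 6 vertices.

Yes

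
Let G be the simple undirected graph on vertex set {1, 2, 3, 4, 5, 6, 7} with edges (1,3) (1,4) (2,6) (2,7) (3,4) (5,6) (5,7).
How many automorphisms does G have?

48

G has two connected components, {2, 5, 6, 7} and {1, 3, 4}; each is 2-regular, so G = C_4 ⊔ C_3. No automorphism exchanges components of different sizes, hence Aut(G) is the direct product D_4 × D_3, order 48.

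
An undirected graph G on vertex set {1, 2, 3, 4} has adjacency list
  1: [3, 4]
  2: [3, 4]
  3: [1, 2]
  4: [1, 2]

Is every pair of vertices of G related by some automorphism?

G is 2-regular and bipartite on 2^2 = 4 vertices with girth 4; it is the hypercube graph Q_2. Aut(Q_2) consists of the signed permutations of the 2 coordinate axes: 2! permutations times 2^2 sign flips, so |Aut| = 2^2·2! = 8. This group acts transitively on the 4 vertices.

Yes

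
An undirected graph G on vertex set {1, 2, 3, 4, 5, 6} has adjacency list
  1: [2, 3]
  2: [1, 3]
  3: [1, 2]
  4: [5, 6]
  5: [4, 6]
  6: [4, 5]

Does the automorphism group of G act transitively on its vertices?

G has two connected components, {1, 2, 3} and {4, 5, 6}; each is 2-regular, so G = C_3 ⊔ C_3. With two isomorphic components, Aut(G) = Aut(C_3) ≀ S_2 = (D_3 × D_3) ⋊ Z_2: permute each cycle by D_3, then optionally swap the two cycles. Order 2·(2·3)² = 72. Under this action every vertex can be carried to every other, so G is vertex-transitive.

Yes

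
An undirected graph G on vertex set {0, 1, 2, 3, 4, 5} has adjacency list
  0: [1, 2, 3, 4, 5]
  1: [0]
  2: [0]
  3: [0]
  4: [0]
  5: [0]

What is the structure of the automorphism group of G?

the symmetric group on 5 letters

Vertex 0 has degree 5 and every other vertex has degree 1, so G is the star K_{1,5} with centre 0. The 5 leaves are pairwise interchangeable while the centre is fixed, giving Aut(G) = S_5.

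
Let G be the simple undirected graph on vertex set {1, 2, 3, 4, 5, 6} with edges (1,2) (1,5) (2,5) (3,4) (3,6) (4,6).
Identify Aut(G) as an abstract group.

G has two connected components, {3, 4, 6} and {1, 2, 5}; each is 2-regular, so G = C_3 ⊔ C_3. Aut of a disjoint union of two copies of C_3 is the wreath product D_3 ≀ Z_2, of order 2·6² = 72.

D_3 ≀ Z_2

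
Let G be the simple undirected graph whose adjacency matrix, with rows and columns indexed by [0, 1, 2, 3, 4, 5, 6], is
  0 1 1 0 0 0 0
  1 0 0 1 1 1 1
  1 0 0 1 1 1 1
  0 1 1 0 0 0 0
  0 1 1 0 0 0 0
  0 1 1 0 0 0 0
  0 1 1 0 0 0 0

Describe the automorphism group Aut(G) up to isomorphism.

The vertices split by degree into {1, 2} (degree 5) and {0, 3, 4, 5, 6} (degree 2); every edge runs between the two parts, so G is the complete bipartite graph K_{2,5}. The parts have unequal sizes, so no automorphism swaps them; each part is permuted independently, giving S_2 × S_5 of order 2!·5! = 240.

S_2 × S_5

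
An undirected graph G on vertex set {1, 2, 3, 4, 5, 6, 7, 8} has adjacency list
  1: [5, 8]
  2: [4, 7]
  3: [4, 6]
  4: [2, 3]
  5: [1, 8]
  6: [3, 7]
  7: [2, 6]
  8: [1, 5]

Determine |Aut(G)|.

G has two connected components, {2, 3, 4, 6, 7} and {1, 5, 8}; each is 2-regular, so G = C_5 ⊔ C_3. No automorphism exchanges components of different sizes, hence Aut(G) is the direct product D_3 × D_5, order 60.

60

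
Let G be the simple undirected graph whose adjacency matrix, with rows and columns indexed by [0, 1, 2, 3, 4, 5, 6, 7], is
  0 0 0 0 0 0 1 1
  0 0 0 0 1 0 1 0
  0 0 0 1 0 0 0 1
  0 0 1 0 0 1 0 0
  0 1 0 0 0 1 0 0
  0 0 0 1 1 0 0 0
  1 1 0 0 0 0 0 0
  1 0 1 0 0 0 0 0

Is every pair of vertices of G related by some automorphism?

Yes

G is 2-regular and connected on 8 vertices, i.e. the cycle C_8. C_8 has 8 rotations and 8 reflections, so Aut(C_8) ≅ D_8 of order 16. Under this action every vertex can be carried to every other, so G is vertex-transitive.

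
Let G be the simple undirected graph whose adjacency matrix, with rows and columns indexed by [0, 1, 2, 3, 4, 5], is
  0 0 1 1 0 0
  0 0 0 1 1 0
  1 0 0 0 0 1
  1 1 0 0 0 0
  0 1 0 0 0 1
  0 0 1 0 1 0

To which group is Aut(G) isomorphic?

Every vertex has degree 2 and the graph is connected, so G is the 6-cycle C_6. C_6 has 6 rotations and 6 reflections, so Aut(C_6) ≅ D_6 of order 12.

D_6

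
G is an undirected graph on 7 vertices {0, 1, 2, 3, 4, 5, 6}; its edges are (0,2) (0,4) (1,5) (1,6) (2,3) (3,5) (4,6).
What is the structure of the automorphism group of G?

Every vertex has degree 2 and the graph is connected, so G is the 7-cycle C_7. C_7 has 7 rotations and 7 reflections, so Aut(C_7) ≅ D_7 of order 14.

the dihedral group of order 14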